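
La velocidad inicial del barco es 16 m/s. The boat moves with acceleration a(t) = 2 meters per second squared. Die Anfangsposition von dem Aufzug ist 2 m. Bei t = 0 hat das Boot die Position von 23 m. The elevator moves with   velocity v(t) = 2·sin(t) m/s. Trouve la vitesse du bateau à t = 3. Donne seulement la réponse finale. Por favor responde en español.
En t = 3, v = 22.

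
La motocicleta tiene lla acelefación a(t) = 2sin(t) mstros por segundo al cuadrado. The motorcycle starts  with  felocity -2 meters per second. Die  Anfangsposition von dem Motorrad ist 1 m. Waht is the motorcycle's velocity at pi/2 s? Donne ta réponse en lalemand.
Wir müssen das Integral unserer Gleichung für die Beschleunigung a(t) = 2·sin(t) 1-mal finden. Die Stammfunktion von der Beschleunigung, mit v(0) = -2, ergibt die Geschwindigkeit: v(t) = -2·cos(t). Aus der Gleichung für die Geschwindigkeit v(t) = -2·cos(t), setzen wir t = pi/2 ein und erhalten v = 0.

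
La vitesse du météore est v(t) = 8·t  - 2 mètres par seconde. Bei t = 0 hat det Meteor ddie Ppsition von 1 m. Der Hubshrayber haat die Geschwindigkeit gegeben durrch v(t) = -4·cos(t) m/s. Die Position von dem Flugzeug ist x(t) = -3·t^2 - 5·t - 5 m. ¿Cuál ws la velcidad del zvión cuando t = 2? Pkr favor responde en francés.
Pour résoudre ceci, nous devons prendre 1 dérivée de notre équation de la position x(t) = -3·t^2 - 5·t - 5. La dérivée de la position donne la vitesse: v(t) = -6·t - 5. En utilisant v(t) = -6·t - 5 et en substituant t = 2, nous trouvons v = -17.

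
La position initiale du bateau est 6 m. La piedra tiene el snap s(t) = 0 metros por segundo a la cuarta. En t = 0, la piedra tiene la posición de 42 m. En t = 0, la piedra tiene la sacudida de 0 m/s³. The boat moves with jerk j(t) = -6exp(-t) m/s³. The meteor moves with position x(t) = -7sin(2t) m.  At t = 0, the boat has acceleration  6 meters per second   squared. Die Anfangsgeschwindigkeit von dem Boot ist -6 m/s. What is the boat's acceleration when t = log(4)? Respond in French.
Pour résoudre ceci, nous devons prendre 1 primitive de notre équation du jerk j(t) = -6·exp(-t). La primitive du jerk, avec a(0) = 6, donne l'accélération: a(t) = 6·exp(-t). En utilisant a(t) = 6·exp(-t) et en substituant t = log(4), nous trouvons a = 3/2.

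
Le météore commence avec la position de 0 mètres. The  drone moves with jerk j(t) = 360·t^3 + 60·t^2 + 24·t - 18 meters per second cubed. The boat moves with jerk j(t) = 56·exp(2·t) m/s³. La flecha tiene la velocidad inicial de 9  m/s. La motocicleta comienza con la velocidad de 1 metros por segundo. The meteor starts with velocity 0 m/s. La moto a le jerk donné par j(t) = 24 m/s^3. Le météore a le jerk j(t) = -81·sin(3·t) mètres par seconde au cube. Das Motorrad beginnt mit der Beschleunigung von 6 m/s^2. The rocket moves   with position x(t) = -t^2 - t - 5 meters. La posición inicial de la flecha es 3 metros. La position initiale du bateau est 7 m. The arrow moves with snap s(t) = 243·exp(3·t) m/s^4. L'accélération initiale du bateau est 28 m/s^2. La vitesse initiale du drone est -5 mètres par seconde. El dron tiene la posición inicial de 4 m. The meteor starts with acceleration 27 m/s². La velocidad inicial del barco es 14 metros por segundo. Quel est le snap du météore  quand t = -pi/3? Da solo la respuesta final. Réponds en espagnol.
La respuesta es 243.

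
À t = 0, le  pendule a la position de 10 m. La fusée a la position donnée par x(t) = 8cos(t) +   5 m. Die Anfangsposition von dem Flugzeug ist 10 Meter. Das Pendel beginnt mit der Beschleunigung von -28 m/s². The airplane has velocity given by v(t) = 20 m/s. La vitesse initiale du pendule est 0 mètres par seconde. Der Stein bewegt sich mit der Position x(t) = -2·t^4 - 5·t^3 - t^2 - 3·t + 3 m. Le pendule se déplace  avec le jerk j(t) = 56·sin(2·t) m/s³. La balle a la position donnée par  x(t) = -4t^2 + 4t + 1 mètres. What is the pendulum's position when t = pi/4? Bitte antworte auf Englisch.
Starting from jerk j(t) = 56·sin(2·t), we take 3 antiderivatives. Taking ∫j(t)dt and applying a(0) = -28, we find a(t) = -28·cos(2·t). The integral of acceleration, with v(0) = 0, gives velocity: v(t) = -14·sin(2·t). Taking ∫v(t)dt and applying x(0) = 10, we find x(t) = 7·cos(2·t) + 3. From the given position equation x(t) = 7·cos(2·t) + 3, we substitute t = pi/4 to get x = 3.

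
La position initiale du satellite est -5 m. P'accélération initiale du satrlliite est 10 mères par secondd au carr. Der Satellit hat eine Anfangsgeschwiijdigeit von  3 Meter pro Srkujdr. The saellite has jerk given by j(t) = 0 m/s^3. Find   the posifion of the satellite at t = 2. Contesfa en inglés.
To find the answer, we compute 3 antiderivatives of j(t) = 0. Taking ∫j(t)dt and applying a(0) = 10, we find a(t) = 10. Taking ∫a(t)dt and applying v(0) = 3, we find v(t) = 10·t + 3. Integrating velocity and using the initial condition x(0) = -5, we get x(t) = 5·t^2 + 3·t - 5. We have position x(t) = 5·t^2 + 3·t - 5. Substituting t = 2: x(2) = 21.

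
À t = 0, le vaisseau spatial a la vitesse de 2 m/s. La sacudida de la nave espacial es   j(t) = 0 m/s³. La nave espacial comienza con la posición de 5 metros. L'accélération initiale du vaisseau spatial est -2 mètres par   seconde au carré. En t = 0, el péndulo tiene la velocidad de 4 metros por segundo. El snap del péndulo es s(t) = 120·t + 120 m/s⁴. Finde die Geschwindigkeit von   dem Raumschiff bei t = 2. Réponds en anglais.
To find the answer, we compute 2 antiderivatives of j(t) = 0. Taking ∫j(t)dt and applying a(0) = -2, we find a(t) = -2. The integral of acceleration is velocity. Using v(0) = 2, we get v(t) = 2 - 2·t. Using v(t) = 2 - 2·t and substituting t = 2, we find v = -2.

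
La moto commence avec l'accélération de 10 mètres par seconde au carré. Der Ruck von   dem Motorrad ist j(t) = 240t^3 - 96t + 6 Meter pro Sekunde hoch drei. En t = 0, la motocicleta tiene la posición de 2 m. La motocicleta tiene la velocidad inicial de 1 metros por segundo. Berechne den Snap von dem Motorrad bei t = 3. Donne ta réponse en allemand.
Um dies zu lösen, müssen wir 1 Ableitung unserer Gleichung für den Ruck j(t) = 240·t^3 - 96·t + 6 nehmen. Durch Ableiten von dem Ruck erhalten wir den Snap: s(t) = 720·t^2 - 96. Mit s(t) = 720·t^2 - 96 und Einsetzen von t = 3, finden wir s = 6384.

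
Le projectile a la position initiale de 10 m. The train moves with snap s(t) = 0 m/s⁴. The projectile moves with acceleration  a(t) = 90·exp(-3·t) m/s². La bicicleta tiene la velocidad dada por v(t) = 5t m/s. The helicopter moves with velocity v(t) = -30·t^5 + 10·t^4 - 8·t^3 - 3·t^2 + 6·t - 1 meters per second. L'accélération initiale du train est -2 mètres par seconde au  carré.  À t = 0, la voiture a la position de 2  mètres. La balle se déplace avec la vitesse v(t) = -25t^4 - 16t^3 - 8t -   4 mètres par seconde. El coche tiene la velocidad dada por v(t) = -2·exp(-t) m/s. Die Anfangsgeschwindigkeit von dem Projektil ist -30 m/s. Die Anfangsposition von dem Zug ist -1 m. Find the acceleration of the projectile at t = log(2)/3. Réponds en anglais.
Using a(t) = 90·exp(-3·t) and substituting t = log(2)/3, we find a = 45.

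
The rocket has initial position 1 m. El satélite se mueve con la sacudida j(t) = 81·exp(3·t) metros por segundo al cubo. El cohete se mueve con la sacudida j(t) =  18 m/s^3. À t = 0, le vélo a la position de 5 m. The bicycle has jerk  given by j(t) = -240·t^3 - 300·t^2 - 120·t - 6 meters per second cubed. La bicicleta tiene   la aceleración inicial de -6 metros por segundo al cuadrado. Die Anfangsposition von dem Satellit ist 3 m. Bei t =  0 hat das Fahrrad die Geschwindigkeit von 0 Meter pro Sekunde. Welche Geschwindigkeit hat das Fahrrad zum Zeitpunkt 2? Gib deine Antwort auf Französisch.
Nous devons trouver la primitive de notre équation du jerk j(t) = -240·t^3 - 300·t^2 - 120·t - 6 2 fois. En prenant ∫j(t)dt et en appliquant a(0) = -6, nous trouvons a(t) = -60·t^4 - 100·t^3 - 60·t^2 - 6·t - 6. L'intégrale de l'accélération est la vitesse. En utilisant v(0) = 0, nous obtenons v(t) = t·(-12·t^4 - 25·t^3 - 20·t^2 - 3·t - 6). En utilisant v(t) = t·(-12·t^4 - 25·t^3 - 20·t^2 - 3·t - 6) et en substituant t = 2, nous trouvons v = -968.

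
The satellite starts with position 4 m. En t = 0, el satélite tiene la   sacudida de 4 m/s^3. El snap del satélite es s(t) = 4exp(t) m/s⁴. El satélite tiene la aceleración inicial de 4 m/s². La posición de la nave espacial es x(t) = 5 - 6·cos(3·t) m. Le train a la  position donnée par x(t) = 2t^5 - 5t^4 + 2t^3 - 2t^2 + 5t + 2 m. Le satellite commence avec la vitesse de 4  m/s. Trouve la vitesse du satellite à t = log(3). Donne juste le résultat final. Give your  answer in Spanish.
En t = log(3), v = 12.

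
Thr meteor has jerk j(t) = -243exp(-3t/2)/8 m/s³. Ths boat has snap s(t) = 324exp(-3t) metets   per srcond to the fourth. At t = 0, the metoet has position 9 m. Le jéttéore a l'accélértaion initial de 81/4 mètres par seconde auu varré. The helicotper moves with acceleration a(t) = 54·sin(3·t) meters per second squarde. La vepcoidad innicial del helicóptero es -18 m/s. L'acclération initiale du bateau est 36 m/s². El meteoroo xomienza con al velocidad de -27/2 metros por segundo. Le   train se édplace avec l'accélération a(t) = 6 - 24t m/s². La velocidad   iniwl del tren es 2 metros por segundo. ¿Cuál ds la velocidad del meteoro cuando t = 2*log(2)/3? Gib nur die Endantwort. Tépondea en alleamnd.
v(2*log(2)/3) = -27/4.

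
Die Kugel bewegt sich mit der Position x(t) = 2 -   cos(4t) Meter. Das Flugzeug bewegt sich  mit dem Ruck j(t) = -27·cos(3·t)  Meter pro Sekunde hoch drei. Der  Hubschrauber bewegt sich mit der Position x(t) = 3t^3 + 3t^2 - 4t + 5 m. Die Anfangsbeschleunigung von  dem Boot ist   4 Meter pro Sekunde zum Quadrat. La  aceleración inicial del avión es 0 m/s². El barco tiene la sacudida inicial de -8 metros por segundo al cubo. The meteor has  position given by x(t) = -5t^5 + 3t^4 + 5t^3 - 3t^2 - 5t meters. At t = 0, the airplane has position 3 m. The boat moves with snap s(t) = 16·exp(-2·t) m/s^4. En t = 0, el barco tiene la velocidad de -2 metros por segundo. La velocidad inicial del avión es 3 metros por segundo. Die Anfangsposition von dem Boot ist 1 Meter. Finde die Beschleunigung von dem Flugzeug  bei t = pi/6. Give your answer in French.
Pour résoudre ceci, nous devons prendre 1 intégrale de notre équation du jerk j(t) = -27·cos(3·t). En intégrant le jerk et en utilisant la condition initiale a(0) = 0, nous obtenons a(t) = -9·sin(3·t). Nous avons l'accélération a(t) = -9·sin(3·t). En substituant t = pi/6: a(pi/6) = -9.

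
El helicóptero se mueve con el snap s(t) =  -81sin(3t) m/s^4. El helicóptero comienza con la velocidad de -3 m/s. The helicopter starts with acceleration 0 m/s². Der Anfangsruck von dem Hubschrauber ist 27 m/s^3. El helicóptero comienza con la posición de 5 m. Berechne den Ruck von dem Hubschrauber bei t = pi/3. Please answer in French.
Nous devons trouver la primitive de notre équation du snap s(t) = -81·sin(3·t) 1 fois. L'intégrale du snap, avec j(0) = 27, donne le jerk: j(t) = 27·cos(3·t). En utilisant j(t) = 27·cos(3·t) et en substituant t = pi/3, nous trouvons j = -27.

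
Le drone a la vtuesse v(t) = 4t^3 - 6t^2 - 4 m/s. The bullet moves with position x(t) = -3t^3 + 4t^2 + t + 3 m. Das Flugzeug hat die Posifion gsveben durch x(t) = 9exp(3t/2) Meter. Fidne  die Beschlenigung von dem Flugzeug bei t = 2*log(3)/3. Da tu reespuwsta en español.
Partiendo de la posición x(t) = 9·exp(3·t/2), tomamos 2 derivadas. Derivando la posición, obtenemos la velocidad: v(t) = 27·exp(3·t/2)/2. Tomando d/dt de v(t), encontramos a(t) = 81·exp(3·t/2)/4. De la ecuación de la aceleración a(t) = 81·exp(3·t/2)/4, sustituimos t = 2*log(3)/3 para obtener a = 243/4.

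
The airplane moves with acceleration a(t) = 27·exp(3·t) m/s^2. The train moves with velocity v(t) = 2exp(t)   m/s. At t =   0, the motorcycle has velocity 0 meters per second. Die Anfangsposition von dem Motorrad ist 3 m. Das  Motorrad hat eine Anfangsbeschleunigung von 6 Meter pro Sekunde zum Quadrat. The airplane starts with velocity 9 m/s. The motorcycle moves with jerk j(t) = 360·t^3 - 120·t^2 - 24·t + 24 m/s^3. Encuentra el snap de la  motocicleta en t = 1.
Partiendo de la sacudida j(t) = 360·t^3 - 120·t^2 - 24·t + 24, tomamos 1 derivada. La derivada de la sacudida da el snap: s(t) = 1080·t^2 - 240·t - 24. De la ecuación del snap s(t) = 1080·t^2 - 240·t - 24, sustituimos t = 1 para obtener s = 816.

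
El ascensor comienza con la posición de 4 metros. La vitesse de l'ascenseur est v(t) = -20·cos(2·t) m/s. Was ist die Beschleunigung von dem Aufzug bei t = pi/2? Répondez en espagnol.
Debemos derivar nuestra ecuación de la velocidad v(t) = -20·cos(2·t) 1 vez. Tomando d/dt de v(t), encontramos a(t) = 40·sin(2·t). Tenemos la aceleración a(t) = 40·sin(2·t). Sustituyendo t = pi/2: a(pi/2) = 0.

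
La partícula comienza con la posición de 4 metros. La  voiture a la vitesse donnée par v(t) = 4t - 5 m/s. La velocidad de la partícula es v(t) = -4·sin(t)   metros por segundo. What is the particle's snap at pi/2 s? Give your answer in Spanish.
Partiendo de la velocidad v(t) = -4·sin(t), tomamos 3 derivadas. La derivada de la velocidad da la aceleración: a(t) = -4·cos(t). Derivando la aceleración, obtenemos la sacudida: j(t) = 4·sin(t). Derivando la sacudida, obtenemos el snap: s(t) = 4·cos(t). Usando s(t) = 4·cos(t) y sustituyendo t = pi/2, encontramos s = 0.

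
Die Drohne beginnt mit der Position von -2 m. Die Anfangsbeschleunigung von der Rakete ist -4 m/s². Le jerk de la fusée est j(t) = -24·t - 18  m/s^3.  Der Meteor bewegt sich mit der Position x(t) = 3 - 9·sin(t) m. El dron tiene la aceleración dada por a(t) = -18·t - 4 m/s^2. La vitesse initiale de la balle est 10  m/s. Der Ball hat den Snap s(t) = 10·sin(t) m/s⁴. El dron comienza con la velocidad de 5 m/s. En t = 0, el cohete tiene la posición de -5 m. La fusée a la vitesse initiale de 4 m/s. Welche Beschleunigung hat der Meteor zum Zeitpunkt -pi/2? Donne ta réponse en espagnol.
Para resolver esto, necesitamos tomar 2 derivadas de nuestra ecuación de la posición x(t) = 3 - 9·sin(t). Tomando d/dt de x(t), encontramos v(t) = -9·cos(t). La derivada de la velocidad da la aceleración: a(t) = 9·sin(t). Tenemos la aceleración a(t) = 9·sin(t). Sustituyendo t = -pi/2: a(-pi/2) = -9.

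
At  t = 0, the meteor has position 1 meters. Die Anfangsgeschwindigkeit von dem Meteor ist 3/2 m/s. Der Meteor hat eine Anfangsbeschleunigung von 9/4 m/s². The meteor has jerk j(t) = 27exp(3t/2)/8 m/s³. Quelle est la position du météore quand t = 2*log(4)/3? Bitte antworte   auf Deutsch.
Wir müssen unsere Gleichung für den Ruck j(t) = 27·exp(3·t/2)/8 3-mal integrieren. Die Stammfunktion von dem Ruck ist die Beschleunigung. Mit a(0) = 9/4 erhalten wir a(t) = 9·exp(3·t/2)/4. Durch Integration von der Beschleunigung und Verwendung der Anfangsbedingung v(0) = 3/2, erhalten wir v(t) = 3·exp(3·t/2)/2. Durch Integration von der Geschwindigkeit und Verwendung der Anfangsbedingung x(0) = 1, erhalten wir x(t) = exp(3·t/2). Aus der Gleichung für die Position x(t) = exp(3·t/2), setzen wir t = 2*log(4)/3 ein und erhalten x = 4.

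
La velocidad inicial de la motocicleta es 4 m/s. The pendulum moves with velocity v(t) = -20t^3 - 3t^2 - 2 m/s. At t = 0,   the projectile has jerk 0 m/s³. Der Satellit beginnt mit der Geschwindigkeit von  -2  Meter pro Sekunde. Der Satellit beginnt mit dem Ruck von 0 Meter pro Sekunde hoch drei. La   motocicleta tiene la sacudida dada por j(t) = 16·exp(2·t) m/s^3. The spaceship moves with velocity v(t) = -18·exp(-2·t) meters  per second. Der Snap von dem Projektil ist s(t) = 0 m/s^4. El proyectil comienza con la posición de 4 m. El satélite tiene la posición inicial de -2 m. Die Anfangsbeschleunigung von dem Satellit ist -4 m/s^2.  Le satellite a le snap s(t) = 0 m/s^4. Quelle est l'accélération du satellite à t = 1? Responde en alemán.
Um dies zu lösen, müssen wir 2 Stammfunktionen unserer Gleichung für den Snap s(t) = 0 finden. Das Integral von dem Snap, mit j(0) = 0, ergibt den Ruck: j(t) = 0. Die Stammfunktion von dem Ruck ist die Beschleunigung. Mit a(0) = -4 erhalten wir a(t) = -4. Wir haben die Beschleunigung a(t) = -4. Durch Einsetzen von t = 1: a(1) = -4.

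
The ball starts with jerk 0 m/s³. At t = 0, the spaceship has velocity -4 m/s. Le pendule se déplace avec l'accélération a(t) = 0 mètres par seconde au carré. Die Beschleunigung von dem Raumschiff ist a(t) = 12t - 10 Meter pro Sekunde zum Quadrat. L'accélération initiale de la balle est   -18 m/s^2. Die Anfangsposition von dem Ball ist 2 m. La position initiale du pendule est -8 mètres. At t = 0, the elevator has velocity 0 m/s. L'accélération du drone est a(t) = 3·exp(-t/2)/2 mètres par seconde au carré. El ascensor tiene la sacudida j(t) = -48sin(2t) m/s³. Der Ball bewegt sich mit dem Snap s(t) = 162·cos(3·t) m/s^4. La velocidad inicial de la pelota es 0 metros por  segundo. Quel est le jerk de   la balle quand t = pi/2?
Nous devons trouver l'intégrale de notre équation du snap s(t) = 162·cos(3·t) 1 fois. En prenant ∫s(t)dt et en appliquant j(0) = 0, nous trouvons j(t) = 54·sin(3·t). Nous avons le jerk j(t) = 54·sin(3·t). En substituant t = pi/2: j(pi/2) = -54.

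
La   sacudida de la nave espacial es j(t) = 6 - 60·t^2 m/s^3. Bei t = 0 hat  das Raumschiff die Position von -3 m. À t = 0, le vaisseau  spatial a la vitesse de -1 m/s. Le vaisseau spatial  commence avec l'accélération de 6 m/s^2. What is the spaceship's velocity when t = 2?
To solve this, we need to take 2 antiderivatives of our jerk equation j(t) = 6 - 60·t^2. Finding the integral of j(t) and using a(0) = 6: a(t) = -20·t^3 + 6·t + 6. Finding the antiderivative of a(t) and using v(0) = -1: v(t) = -5·t^4 + 3·t^2 + 6·t - 1. Using v(t) = -5·t^4 + 3·t^2 + 6·t - 1 and substituting t = 2, we find v = -57.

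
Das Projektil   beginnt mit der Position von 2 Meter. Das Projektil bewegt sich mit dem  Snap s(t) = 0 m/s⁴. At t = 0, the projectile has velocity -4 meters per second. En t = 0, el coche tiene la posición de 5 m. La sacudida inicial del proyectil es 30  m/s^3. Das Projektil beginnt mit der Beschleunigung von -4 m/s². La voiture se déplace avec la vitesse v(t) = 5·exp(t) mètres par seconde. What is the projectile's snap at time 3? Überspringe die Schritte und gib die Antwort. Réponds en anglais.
s(3) = 0.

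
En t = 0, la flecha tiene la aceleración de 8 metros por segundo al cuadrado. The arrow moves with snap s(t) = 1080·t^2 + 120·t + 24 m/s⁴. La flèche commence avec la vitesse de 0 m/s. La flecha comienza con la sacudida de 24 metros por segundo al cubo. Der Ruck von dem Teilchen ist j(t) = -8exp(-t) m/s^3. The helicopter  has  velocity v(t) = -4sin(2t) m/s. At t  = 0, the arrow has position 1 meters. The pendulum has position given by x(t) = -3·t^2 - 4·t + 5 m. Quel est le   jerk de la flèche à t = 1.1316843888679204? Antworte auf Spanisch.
Para resolver esto, necesitamos tomar 1 antiderivada de nuestra ecuación del snap s(t) = 1080·t^2 + 120·t + 24. Tomando ∫s(t)dt y aplicando j(0) = 24, encontramos j(t) = 360·t^3 + 60·t^2 + 24·t + 24. De la ecuación de la sacudida j(t) = 360·t^3 + 60·t^2 + 24·t + 24, sustituimos t = 1.1316843888679204 para obtener j = 649.772242727969.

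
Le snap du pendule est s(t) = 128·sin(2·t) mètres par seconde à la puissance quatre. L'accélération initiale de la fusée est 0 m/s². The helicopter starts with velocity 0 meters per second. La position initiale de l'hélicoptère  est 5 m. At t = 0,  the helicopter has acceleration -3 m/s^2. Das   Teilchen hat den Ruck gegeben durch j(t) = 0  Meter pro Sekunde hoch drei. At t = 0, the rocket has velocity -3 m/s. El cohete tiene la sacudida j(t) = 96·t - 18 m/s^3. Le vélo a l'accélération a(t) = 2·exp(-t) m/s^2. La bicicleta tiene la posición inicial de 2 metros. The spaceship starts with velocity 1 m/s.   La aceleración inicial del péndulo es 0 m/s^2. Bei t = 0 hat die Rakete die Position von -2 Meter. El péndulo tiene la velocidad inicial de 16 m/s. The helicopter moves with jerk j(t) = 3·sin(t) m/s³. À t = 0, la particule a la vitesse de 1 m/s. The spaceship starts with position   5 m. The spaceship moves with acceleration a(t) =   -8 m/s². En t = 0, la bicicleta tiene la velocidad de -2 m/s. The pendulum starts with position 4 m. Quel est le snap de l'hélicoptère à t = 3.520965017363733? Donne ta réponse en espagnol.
Debemos derivar nuestra ecuación de la sacudida j(t) = 3·sin(t) 1 vez. La derivada de la sacudida da el snap: s(t) = 3·cos(t). De la ecuación del snap s(t) = 3·cos(t), sustituimos t = 3.520965017363733 para obtener s = -2.78669176731503.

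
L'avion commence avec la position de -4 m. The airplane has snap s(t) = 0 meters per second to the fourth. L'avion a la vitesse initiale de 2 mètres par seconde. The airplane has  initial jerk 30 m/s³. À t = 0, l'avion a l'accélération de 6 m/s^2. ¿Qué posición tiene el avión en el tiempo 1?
Partiendo del snap s(t) = 0, tomamos 4 integrales. La integral del snap es la sacudida. Usando j(0) = 30, obtenemos j(t) = 30. La integral de la sacudida, con a(0) = 6, da la aceleración: a(t) = 30·t + 6. La antiderivada de la aceleración, con v(0) = 2, da la velocidad: v(t) = 15·t^2 + 6·t + 2. Integrando la velocidad y usando la condición inicial x(0) = -4, obtenemos x(t) = 5·t^3 + 3·t^2 + 2·t - 4. Usando x(t) = 5·t^3 + 3·t^2 + 2·t - 4 y sustituyendo t = 1, encontramos x = 6.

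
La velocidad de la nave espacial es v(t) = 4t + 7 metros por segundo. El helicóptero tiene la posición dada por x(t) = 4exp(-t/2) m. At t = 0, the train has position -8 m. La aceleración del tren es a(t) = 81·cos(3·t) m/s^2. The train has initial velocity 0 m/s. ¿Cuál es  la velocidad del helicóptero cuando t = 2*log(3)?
Partiendo de la posición x(t) = 4·exp(-t/2), tomamos 1 derivada. Derivando la posición, obtenemos la velocidad: v(t) = -2·exp(-t/2). De la ecuación de la velocidad v(t) = -2·exp(-t/2), sustituimos t = 2*log(3) para obtener v = -2/3.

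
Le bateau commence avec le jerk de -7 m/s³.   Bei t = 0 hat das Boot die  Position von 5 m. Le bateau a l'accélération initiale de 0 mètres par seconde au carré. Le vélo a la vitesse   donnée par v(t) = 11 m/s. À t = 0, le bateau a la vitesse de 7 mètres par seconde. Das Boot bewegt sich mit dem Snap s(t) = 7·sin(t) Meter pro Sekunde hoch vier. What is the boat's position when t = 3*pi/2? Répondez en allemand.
Ausgehend von dem Snap s(t) = 7·sin(t), nehmen wir 4 Integrale. Die Stammfunktion von dem Snap ist der Ruck. Mit j(0) = -7 erhalten wir j(t) = -7·cos(t). Mit ∫j(t)dt und Anwendung von a(0) = 0, finden wir a(t) = -7·sin(t). Die Stammfunktion von der Beschleunigung, mit v(0) = 7, ergibt die Geschwindigkeit: v(t) = 7·cos(t). Die Stammfunktion von der Geschwindigkeit ist die Position. Mit x(0) = 5 erhalten wir x(t) = 7·sin(t) + 5. Mit x(t) = 7·sin(t) + 5 und Einsetzen von t = 3*pi/2, finden wir x = -2.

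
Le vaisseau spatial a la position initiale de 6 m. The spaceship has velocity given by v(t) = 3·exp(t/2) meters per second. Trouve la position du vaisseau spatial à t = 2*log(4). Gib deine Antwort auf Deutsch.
Ausgehend von der Geschwindigkeit v(t) = 3·exp(t/2), nehmen wir 1 Stammfunktion. Mit ∫v(t)dt und Anwendung von x(0) = 6, finden wir x(t) = 6·exp(t/2). Aus der Gleichung für die Position x(t) = 6·exp(t/2), setzen wir t = 2*log(4) ein und erhalten x = 24.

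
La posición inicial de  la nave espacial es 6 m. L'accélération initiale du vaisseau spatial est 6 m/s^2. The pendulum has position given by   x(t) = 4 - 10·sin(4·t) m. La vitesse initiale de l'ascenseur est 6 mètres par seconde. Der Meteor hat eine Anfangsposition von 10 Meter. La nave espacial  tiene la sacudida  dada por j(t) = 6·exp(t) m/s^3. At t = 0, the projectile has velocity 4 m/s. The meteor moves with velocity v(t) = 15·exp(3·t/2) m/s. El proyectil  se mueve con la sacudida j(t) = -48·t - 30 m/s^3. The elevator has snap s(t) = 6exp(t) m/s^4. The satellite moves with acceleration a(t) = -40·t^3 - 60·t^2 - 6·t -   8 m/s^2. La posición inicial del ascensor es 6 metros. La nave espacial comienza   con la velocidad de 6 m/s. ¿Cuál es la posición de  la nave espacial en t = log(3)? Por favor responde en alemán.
Wir müssen unsere Gleichung für den Ruck j(t) = 6·exp(t) 3-mal integrieren. Durch Integration von dem Ruck und Verwendung der Anfangsbedingung a(0) = 6, erhalten wir a(t) = 6·exp(t). Die Stammfunktion von der Beschleunigung, mit v(0) = 6, ergibt die Geschwindigkeit: v(t) = 6·exp(t). Durch Integration von der Geschwindigkeit und Verwendung der Anfangsbedingung x(0) = 6, erhalten wir x(t) = 6·exp(t). Aus der Gleichung für die Position x(t) = 6·exp(t), setzen wir t = log(3) ein und erhalten x = 18.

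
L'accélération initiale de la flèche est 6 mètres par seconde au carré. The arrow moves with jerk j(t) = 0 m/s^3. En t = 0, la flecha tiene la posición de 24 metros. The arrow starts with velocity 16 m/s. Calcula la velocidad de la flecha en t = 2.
Debemos encontrar la integral de nuestra ecuación de la sacudida j(t) = 0 2 veces. La integral de la sacudida es la aceleración. Usando a(0) = 6, obtenemos a(t) = 6. Tomando ∫a(t)dt y aplicando v(0) = 16, encontramos v(t) = 6·t + 16. De la ecuación de la velocidad v(t) = 6·t + 16, sustituimos t = 2 para obtener v = 28.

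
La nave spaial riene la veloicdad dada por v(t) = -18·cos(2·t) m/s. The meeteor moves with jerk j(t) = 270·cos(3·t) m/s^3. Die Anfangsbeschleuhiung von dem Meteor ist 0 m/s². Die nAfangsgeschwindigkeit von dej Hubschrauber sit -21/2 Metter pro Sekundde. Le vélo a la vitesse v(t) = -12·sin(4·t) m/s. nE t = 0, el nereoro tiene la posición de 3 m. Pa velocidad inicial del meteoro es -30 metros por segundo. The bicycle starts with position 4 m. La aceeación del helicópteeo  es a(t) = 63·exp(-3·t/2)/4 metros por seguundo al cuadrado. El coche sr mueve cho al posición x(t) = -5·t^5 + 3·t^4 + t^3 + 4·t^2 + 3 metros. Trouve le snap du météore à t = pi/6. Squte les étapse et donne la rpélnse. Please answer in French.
Le snap à t = pi/6 est s = -810.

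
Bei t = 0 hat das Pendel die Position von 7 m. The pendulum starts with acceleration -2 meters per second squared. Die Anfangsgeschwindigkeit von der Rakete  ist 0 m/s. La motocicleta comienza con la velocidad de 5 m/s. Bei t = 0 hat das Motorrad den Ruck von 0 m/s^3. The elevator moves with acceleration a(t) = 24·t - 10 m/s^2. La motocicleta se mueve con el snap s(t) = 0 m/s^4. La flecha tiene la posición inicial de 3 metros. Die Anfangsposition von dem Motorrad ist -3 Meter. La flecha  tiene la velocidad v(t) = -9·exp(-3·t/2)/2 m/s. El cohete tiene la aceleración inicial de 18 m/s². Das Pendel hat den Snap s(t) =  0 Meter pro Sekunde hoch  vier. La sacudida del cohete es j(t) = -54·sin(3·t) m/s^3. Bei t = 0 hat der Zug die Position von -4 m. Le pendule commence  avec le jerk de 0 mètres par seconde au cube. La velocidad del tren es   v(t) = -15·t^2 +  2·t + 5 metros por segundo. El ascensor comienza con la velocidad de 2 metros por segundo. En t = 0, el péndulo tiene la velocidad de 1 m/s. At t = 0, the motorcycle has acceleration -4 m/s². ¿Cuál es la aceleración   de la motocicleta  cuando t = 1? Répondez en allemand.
Wir müssen unsere Gleichung für den Snap s(t) = 0 2-mal integrieren. Mit ∫s(t)dt und Anwendung von j(0) = 0, finden wir j(t) = 0. Die Stammfunktion von dem Ruck, mit a(0) = -4, ergibt die Beschleunigung: a(t) = -4. Mit a(t) = -4 und Einsetzen von t = 1, finden wir a = -4.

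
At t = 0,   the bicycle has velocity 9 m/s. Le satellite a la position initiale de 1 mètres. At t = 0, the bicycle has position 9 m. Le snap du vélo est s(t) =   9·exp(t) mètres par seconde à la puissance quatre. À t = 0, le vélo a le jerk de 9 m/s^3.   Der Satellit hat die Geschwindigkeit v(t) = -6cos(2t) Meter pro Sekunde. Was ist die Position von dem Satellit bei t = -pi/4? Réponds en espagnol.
Necesitamos integrar nuestra ecuación de la velocidad v(t) = -6·cos(2·t) 1 vez. La antiderivada de la velocidad, con x(0) = 1, da la posición: x(t) = 1 - 3·sin(2·t). Tenemos la posición x(t) = 1 - 3·sin(2·t). Sustituyendo t = -pi/4: x(-pi/4) = 4.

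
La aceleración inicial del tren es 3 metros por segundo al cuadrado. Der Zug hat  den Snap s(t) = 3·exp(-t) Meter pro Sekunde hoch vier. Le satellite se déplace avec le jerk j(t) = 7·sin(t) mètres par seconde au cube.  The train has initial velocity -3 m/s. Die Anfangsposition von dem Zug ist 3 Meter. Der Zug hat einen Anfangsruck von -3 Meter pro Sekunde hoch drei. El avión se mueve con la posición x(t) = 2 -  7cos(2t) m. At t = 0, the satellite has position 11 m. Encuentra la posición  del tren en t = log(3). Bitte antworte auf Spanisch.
Partiendo del snap s(t) = 3·exp(-t), tomamos 4 antiderivadas. Tomando ∫s(t)dt y aplicando j(0) = -3, encontramos j(t) = -3·exp(-t). Integrando la sacudida y usando la condición inicial a(0) = 3, obtenemos a(t) = 3·exp(-t). La antiderivada de la aceleración es la velocidad. Usando v(0) = -3, obtenemos v(t) = -3·exp(-t). Tomando ∫v(t)dt y aplicando x(0) = 3, encontramos x(t) = 3·exp(-t). Tenemos la posición x(t) = 3·exp(-t). Sustituyendo t = log(3): x(log(3)) = 1.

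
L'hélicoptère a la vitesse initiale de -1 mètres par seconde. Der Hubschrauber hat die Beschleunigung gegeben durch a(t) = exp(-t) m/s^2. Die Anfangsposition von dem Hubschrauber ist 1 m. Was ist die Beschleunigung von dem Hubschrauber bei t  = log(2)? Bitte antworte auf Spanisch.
Tenemos la aceleración a(t) = exp(-t). Sustituyendo t = log(2): a(log(2)) = 1/2.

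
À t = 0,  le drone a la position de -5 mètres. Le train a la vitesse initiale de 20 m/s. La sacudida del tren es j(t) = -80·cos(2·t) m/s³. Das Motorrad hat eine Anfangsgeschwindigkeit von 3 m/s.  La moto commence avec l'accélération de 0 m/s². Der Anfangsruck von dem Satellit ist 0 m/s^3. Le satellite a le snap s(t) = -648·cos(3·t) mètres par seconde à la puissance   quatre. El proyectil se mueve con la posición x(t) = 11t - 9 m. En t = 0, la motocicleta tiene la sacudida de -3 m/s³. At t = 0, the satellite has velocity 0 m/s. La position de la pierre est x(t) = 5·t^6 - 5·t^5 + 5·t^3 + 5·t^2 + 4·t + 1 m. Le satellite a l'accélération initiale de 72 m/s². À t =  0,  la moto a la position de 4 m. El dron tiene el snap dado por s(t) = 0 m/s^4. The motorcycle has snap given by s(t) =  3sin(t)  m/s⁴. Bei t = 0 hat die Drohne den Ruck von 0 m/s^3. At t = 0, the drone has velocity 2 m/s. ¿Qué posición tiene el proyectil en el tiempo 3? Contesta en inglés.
Using x(t) = 11·t - 9 and substituting t = 3, we find x = 24.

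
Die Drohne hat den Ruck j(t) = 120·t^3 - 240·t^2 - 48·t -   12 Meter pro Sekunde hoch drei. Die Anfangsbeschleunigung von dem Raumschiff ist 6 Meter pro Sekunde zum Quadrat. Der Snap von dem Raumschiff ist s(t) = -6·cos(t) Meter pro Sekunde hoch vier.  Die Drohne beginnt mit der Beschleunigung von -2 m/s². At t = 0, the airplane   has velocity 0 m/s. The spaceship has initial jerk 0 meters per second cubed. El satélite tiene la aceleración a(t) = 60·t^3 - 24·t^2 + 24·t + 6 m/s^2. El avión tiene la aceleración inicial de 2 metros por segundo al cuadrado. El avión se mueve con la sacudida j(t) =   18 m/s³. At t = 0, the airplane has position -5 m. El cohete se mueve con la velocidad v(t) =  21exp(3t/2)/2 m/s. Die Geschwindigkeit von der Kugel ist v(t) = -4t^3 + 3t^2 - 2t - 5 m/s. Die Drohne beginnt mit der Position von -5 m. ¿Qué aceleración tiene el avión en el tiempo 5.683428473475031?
Debemos encontrar la antiderivada de nuestra ecuación de la sacudida j(t) = 18 1 vez. La antiderivada de la sacudida, con a(0) = 2, da la aceleración: a(t) = 18·t + 2. Usando a(t) = 18·t + 2 y sustituyendo t = 5.683428473475031, encontramos a = 104.301712522551.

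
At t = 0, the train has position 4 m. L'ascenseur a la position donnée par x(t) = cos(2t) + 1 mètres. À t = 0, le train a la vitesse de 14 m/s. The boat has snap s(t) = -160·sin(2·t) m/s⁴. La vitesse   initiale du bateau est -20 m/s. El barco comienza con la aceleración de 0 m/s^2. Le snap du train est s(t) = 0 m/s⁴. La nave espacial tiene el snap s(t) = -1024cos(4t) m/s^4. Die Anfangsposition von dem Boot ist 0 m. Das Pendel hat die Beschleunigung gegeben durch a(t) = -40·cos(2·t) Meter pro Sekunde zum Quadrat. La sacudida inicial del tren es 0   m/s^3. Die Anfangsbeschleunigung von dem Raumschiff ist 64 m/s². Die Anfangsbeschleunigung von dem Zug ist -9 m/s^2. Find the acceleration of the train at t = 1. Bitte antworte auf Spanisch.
Necesitamos integrar nuestra ecuación del snap s(t) = 0 2 veces. La antiderivada del snap, con j(0) = 0, da la sacudida: j(t) = 0. Tomando ∫j(t)dt y aplicando a(0) = -9, encontramos a(t) = -9. De la ecuación de la aceleración a(t) = -9, sustituimos t = 1 para obtener a = -9.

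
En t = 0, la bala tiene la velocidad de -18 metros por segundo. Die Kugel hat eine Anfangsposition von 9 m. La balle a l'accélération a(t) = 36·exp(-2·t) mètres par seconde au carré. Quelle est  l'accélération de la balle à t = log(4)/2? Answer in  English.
Using a(t) = 36·exp(-2·t) and substituting t = log(4)/2, we find a = 9.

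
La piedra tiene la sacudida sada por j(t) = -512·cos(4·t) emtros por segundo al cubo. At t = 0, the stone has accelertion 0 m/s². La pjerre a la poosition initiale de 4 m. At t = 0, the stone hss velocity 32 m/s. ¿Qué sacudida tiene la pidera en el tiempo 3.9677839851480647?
Usando j(t) = -512·cos(4·t) y sustituyendo t = 3.9677839851480647, encontramos j = 505.199027748026.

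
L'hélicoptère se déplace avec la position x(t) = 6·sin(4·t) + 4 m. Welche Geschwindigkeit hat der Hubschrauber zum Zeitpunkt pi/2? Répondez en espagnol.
Debemos derivar nuestra ecuación de la posición x(t) = 6·sin(4·t) + 4 1 vez. La derivada de la posición da la velocidad: v(t) = 24·cos(4·t). Usando v(t) = 24·cos(4·t) y sustituyendo t = pi/2, encontramos v = 24.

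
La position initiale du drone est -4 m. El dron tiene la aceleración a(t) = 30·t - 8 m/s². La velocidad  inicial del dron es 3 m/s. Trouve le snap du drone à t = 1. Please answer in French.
En partant de l'accélération a(t) = 30·t - 8, nous prenons 2 dérivées. En prenant d/dt de a(t), nous trouvons j(t) = 30. La dérivée du jerk donne le snap: s(t) = 0. De l'équation du snap s(t) = 0, nous substituons t = 1 pour obtenir s = 0.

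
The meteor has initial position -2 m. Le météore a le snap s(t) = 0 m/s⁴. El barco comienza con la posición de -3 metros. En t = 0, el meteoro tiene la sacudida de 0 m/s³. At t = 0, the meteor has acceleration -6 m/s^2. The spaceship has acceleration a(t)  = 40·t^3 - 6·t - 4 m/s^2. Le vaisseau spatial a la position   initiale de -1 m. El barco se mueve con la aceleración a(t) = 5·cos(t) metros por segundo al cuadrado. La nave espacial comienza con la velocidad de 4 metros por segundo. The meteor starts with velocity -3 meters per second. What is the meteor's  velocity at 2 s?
To find the answer, we compute 3 antiderivatives of s(t) = 0. Taking ∫s(t)dt and applying j(0) = 0, we find j(t) = 0. Integrating jerk and using the initial condition a(0) = -6, we get a(t) = -6. Finding the antiderivative of a(t) and using v(0) = -3: v(t) = -6·t - 3. From the given velocity equation v(t) = -6·t - 3, we substitute t = 2 to get v = -15.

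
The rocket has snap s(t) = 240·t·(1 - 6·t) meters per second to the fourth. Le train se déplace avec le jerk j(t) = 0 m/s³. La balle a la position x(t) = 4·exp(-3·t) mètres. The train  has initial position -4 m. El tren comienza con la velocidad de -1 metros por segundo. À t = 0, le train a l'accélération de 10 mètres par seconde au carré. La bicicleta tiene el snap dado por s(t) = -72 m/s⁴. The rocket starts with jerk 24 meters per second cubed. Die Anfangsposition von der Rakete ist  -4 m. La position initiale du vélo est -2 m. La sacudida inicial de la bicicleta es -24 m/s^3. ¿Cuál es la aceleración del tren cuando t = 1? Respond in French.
Nous devons trouver la primitive de notre équation du jerk j(t) = 0 1 fois. L'intégrale du jerk est l'accélération. En utilisant a(0) = 10, nous obtenons a(t) = 10. De l'équation de l'accélération a(t) = 10, nous substituons t = 1 pour obtenir a = 10.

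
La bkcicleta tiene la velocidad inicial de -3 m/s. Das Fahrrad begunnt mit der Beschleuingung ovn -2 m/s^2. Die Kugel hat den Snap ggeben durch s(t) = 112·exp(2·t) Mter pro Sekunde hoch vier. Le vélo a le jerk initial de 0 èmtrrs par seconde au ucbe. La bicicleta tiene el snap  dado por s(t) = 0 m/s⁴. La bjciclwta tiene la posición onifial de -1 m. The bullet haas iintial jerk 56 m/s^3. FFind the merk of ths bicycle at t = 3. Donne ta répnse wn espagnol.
Necesitamos integrar nuestra ecuación del snap s(t) = 0 1 vez. Integrando el snap y usando la condición inicial j(0) = 0, obtenemos j(t) = 0. Usando j(t) = 0 y sustituyendo t = 3, encontramos j = 0.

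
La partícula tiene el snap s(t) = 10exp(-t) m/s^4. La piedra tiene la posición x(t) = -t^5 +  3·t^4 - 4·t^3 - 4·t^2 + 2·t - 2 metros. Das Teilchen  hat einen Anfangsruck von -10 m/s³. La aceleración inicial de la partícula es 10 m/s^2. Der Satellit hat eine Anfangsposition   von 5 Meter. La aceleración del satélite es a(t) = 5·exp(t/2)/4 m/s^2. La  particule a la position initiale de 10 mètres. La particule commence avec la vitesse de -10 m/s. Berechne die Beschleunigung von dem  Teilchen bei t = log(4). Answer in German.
Wir müssen unsere Gleichung für den Snap s(t) = 10·exp(-t) 2-mal integrieren. Das Integral von dem Snap, mit j(0) = -10, ergibt den Ruck: j(t) = -10·exp(-t). Mit ∫j(t)dt und Anwendung von a(0) = 10, finden wir a(t) = 10·exp(-t). Mit a(t) = 10·exp(-t) und Einsetzen von t = log(4), finden wir a = 5/2.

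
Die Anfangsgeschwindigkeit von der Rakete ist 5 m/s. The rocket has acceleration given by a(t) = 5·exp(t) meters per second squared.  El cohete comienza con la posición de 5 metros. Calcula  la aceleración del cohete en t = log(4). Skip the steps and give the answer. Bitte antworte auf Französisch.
L'accélération à t = log(4) est a = 20.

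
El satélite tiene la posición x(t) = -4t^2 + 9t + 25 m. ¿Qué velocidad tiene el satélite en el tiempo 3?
Para resolver esto, necesitamos tomar 1 derivada de nuestra ecuación de la posición x(t) = -4·t^2 + 9·t + 25. Derivando la posición, obtenemos la velocidad: v(t) = 9 - 8·t. Usando v(t) = 9 - 8·t y sustituyendo t = 3, encontramos v = -15.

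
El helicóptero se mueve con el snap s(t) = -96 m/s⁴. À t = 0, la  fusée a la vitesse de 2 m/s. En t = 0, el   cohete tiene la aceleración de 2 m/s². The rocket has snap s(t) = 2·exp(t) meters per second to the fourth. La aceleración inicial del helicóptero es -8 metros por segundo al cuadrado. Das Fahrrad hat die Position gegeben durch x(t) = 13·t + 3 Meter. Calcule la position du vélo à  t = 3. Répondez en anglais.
We have position x(t) = 13·t + 3. Substituting t = 3: x(3) = 42.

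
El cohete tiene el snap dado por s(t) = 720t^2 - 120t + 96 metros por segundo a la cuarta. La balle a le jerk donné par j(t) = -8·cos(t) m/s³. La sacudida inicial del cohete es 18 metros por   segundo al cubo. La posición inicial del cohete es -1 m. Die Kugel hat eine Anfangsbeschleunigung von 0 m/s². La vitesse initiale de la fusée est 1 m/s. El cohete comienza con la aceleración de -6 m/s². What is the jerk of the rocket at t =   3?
To find the answer, we compute 1 integral of s(t) = 720·t^2 - 120·t + 96. Finding the antiderivative of s(t) and using j(0) = 18: j(t) = 240·t^3 - 60·t^2 + 96·t + 18. We have jerk j(t) = 240·t^3 - 60·t^2 + 96·t + 18. Substituting t = 3: j(3) = 6246.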